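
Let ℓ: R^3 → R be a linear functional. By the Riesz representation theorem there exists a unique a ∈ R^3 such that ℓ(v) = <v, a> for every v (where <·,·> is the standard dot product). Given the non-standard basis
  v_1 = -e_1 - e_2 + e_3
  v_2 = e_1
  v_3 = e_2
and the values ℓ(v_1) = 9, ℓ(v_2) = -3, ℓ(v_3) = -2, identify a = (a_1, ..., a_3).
a = (-3, -2, 4)

Write a = (a_1, ..., a_3) in the standard basis. For each basis vector v_i, ℓ(v_i) = <v_i, a> is a linear equation in the a_j's. Collect the n equations into a matrix system V a = ℓ, where row i of V is v_i (expressed in the standard basis). Since V is invertible (lower-triangular with 1s on the diagonal, up to permutation), solve by back-substitution:
  V =
[[-1, -1, 1],
 [1, 0, 0],
 [0, 1, 0]]
  V a = (9, -3, -2)
Solving gives a = (-3, -2, 4).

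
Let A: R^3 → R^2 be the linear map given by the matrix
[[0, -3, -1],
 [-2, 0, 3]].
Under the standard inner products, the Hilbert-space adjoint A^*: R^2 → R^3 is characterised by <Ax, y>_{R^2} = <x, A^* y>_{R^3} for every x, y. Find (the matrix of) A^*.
A^* = A^T =
[[0, -2],
 [-3, 0],
 [-1, 3]]

For real matrices with standard dot products, the defining identity <Ax, y> = <x, A^* y> gives (Ax)^T y = x^T (A^*) y, i.e. x^T A^T y = x^T (A^*) y. Since this holds for all x, y, we must have A^* = A^T. Therefore
A^* =
[[0, -2],
 [-3, 0],
 [-1, 3]].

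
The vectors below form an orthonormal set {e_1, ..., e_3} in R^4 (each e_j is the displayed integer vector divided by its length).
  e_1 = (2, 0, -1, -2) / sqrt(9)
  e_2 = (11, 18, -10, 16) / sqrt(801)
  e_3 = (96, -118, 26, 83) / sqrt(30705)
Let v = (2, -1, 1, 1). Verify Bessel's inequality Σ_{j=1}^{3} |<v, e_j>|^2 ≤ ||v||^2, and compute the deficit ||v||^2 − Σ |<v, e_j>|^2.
Σ |<v, e_j>|^2 = 2054/345; ||v||^2 = 7; deficit = 361/345

Write each e_j = u_j / sqrt(<u_j, u_j>) where u_j is the displayed integer vector. Then <v, e_j> = <v, u_j> / sqrt(<u_j, u_j>), so |<v, e_j>|^2 = <v, u_j>^2 / <u_j, u_j>.
Coefficients: <v, e_1> = 1/sqrt(9), <v, e_2> = 10/sqrt(801), <v, e_3> = 419/sqrt(30705).
Square and sum: Σ |<v, e_j>|^2 = 2054/345.
Compute ||v||^2 = v·v = 7.
Deficit = 7 − 2054/345 = 361/345 ≥ 0, confirming Bessel's inequality. (The deficit equals ||v − Σ <v,e_j> e_j||^2, the squared distance from v to span{e_j}.)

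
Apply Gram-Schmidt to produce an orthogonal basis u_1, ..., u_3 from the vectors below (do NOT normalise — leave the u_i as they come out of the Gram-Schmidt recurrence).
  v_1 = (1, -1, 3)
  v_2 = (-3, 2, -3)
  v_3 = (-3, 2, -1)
Orthogonal basis:
  u_1 = (1, -1, 3)
  u_2 = (-19/11, 8/11, 9/11)
  u_3 = (3/23, 6/23, 1/23)

Apply the Gram-Schmidt recurrence
  u_1 = v_1
  u_i = v_i − Σ_{j<i} ((v_i · u_j) / (u_j · u_j)) · u_j.

Step by step this gives:
  u_1 = (1, -1, 3)
  u_2 = (-19/11, 8/11, 9/11)
  u_3 = (3/23, 6/23, 1/23)

Orthogonality check:
  u_2 · u_1 = 0 (should be 0)
  u_3 · u_1 = 0 (should be 0)
  u_3 · u_2 = 0 (should be 0)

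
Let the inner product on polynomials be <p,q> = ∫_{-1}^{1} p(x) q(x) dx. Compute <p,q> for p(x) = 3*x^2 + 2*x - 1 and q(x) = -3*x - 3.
<p,q> = -4

Expand the product: p(x)·q(x) = -9*x^3 - 15*x^2 - 3*x + 3.
∫_{-1}^{1} of each monomial x^k gives [2/(k+1) if k even, 0 if k odd]. Integrating term-by-term (or equivalently evaluating the antiderivative F(x) = -9*x^4/4 - 5*x^3 - 3*x^2/2 + 3*x at the endpoints):
  F(1) − F(−1) = -23/4 − (-7/4) = -4.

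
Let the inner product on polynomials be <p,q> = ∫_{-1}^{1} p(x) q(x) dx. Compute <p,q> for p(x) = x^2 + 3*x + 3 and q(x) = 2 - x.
<p,q> = 34/3

Expand the product: p(x)·q(x) = -x^3 - x^2 + 3*x + 6.
∫_{-1}^{1} of each monomial x^k gives [2/(k+1) if k even, 0 if k odd]. Integrating term-by-term (or equivalently evaluating the antiderivative F(x) = -x^4/4 - x^3/3 + 3*x^2/2 + 6*x at the endpoints):
  F(1) − F(−1) = 83/12 − (-53/12) = 34/3.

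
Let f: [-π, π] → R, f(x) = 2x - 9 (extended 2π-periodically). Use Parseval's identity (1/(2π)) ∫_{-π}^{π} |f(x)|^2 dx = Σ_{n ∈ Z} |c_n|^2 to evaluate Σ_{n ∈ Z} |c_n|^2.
Σ |c_n|^2 = 4π^2/3 + 81

Expand and integrate term by term over [-π, π]:
  ∫ (2x)^2 dx = 4·(2π^3/3); ∫ 2·2·(-9)·x dx = 0 (odd integrand); ∫ (-9)^2 dx = 81·2π.
So (1/(2π)) ∫_{-π}^{π} (2x - 9)^2 dx = 4π^2/3 + 81 = 4π^2/3 + 81.
Parseval ⇒ Σ |c_n|^2 = 4π^2/3 + 81.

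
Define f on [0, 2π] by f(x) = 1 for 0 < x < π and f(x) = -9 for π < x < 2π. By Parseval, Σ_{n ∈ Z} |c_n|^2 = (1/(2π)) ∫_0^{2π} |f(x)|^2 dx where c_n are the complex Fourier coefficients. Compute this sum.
Σ |c_n|^2 = 41

Parseval equates the L^2 energy of f (normalised by 1/(2π)) with the ℓ^2 sum of its Fourier coefficients: (1/(2π)) ∫_0^{2π} |f|^2 = Σ |c_n|^2.
Compute the left side: (1/(2π)) [∫_0^π 1^2 dx + ∫_π^{2π} (-9)^2 dx] = (1/(2π)) · (1π + 81π) = (1 + 81)/2 = 41.
So Σ_{n ∈ Z} |c_n|^2 = 41.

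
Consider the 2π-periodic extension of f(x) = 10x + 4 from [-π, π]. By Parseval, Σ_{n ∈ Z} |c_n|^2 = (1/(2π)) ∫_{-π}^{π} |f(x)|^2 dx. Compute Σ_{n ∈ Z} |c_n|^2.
Σ |c_n|^2 = 100π^2/3 + 16

Expand and integrate term by term over [-π, π]:
  ∫ (10x)^2 dx = 100·(2π^3/3); ∫ 2·10·(4)·x dx = 0 (odd integrand); ∫ 4^2 dx = 16·2π.
So (1/(2π)) ∫_{-π}^{π} (10x + 4)^2 dx = 100π^2/3 + 16 = 100π^2/3 + 16.
Parseval ⇒ Σ |c_n|^2 = 100π^2/3 + 16.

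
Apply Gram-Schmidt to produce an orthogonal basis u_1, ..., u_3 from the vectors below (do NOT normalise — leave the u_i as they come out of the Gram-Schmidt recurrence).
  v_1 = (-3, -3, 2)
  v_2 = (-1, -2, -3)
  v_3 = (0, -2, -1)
Orthogonal basis:
  u_1 = (-3, -3, 2)
  u_2 = (-13/22, -35/22, -36/11)
  u_3 = (19/23, -209/299, 57/299)

Apply the Gram-Schmidt recurrence
  u_1 = v_1
  u_i = v_i − Σ_{j<i} ((v_i · u_j) / (u_j · u_j)) · u_j.

Step by step this gives:
  u_1 = (-3, -3, 2)
  u_2 = (-13/22, -35/22, -36/11)
  u_3 = (19/23, -209/299, 57/299)

Orthogonality check:
  u_2 · u_1 = 0 (should be 0)
  u_3 · u_1 = 0 (should be 0)
  u_3 · u_2 = 0 (should be 0)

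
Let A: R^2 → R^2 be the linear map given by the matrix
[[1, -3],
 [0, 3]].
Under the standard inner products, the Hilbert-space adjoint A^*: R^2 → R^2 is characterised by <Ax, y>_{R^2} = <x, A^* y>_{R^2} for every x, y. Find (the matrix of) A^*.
A^* = A^T =
[[1, 0],
 [-3, 3]]

For real matrices with standard dot products, the defining identity <Ax, y> = <x, A^* y> gives (Ax)^T y = x^T (A^*) y, i.e. x^T A^T y = x^T (A^*) y. Since this holds for all x, y, we must have A^* = A^T. Therefore
A^* =
[[1, 0],
 [-3, 3]].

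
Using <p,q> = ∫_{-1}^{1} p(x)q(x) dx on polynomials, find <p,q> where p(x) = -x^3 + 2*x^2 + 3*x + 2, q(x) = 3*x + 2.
<p,q> = 232/15

Expand the product: p(x)·q(x) = -3*x^4 + 4*x^3 + 13*x^2 + 12*x + 4.
∫_{-1}^{1} of each monomial x^k gives [2/(k+1) if k even, 0 if k odd]. Integrating term-by-term (or equivalently evaluating the antiderivative F(x) = -3*x^5/5 + x^4 + 13*x^3/3 + 6*x^2 + 4*x at the endpoints):
  F(1) − F(−1) = 221/15 − (-11/15) = 232/15.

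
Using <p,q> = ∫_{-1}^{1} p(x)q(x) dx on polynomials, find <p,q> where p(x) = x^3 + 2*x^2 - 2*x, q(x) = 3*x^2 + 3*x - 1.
<p,q> = -26/15

Expand the product: p(x)·q(x) = 3*x^5 + 9*x^4 - x^3 - 8*x^2 + 2*x.
∫_{-1}^{1} of each monomial x^k gives [2/(k+1) if k even, 0 if k odd]. Integrating term-by-term (or equivalently evaluating the antiderivative F(x) = x^6/2 + 9*x^5/5 - x^4/4 - 8*x^3/3 + x^2 at the endpoints):
  F(1) − F(−1) = 23/60 − (127/60) = -26/15.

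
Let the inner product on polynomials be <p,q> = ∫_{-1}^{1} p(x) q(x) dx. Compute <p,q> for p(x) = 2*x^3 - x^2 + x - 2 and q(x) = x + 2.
<p,q> = -118/15

Expand the product: p(x)·q(x) = 2*x^4 + 3*x^3 - x^2 - 4.
∫_{-1}^{1} of each monomial x^k gives [2/(k+1) if k even, 0 if k odd]. Integrating term-by-term (or equivalently evaluating the antiderivative F(x) = 2*x^5/5 + 3*x^4/4 - x^3/3 - 4*x at the endpoints):
  F(1) − F(−1) = -191/60 − (281/60) = -118/15.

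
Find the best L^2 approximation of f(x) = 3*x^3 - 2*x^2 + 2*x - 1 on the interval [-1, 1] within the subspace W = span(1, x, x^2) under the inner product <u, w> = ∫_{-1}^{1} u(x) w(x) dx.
g(x) = -2*x^2 + 19*x/5 - 1

The best approximation g ∈ W is the orthogonal projection of f onto W. Writing g = a_0 + a_1 x + a_2 x^2, the coefficients solve the normal equations G · a = b where
  G_{ij} = <φ_i, φ_j> and b_i = <f, φ_i>, with φ_0 = 1, φ_1 = x, φ_2 = x^2.
G =
  [2, 0, 2/3]
  [0, 2/3, 0]
  [2/3, 0, 2/5],
b = (-10/3, 38/15, -22/15).
Solving gives a_0 = -1, a_1 = 19/5, a_2 = -2, so
  g(x) = -2*x^2 + 19*x/5 - 1.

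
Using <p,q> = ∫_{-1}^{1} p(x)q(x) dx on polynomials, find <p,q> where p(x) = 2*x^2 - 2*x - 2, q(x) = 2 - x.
<p,q> = -4

Expand the product: p(x)·q(x) = -2*x^3 + 6*x^2 - 2*x - 4.
∫_{-1}^{1} of each monomial x^k gives [2/(k+1) if k even, 0 if k odd]. Integrating term-by-term (or equivalently evaluating the antiderivative F(x) = -x^4/2 + 2*x^3 - x^2 - 4*x at the endpoints):
  F(1) − F(−1) = -7/2 − (1/2) = -4.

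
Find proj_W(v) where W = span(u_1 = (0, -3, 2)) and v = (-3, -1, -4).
proj_W(v) = (0, 15/13, -10/13)

Set up U = [u_1 | ... | u_1] ∈ R^(3×1). The projector onto W = col(U) is P = U (U^T U)^(-1) U^T.
Compute U^T U =
  [13],
and U^T v = (-5).
Solve U^T U · c = U^T v for the coefficients: c = (-5/13). The projection is proj_W(v) = U c.
Check: (v - proj_W(v)) · u_1 = 0  (should be 0).
Result: proj_W(v) = (0, 15/13, -10/13).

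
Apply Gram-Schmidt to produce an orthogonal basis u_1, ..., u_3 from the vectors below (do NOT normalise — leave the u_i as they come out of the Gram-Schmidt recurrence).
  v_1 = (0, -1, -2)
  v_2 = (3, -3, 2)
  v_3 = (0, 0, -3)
Orthogonal basis:
  u_1 = (0, -1, -2)
  u_2 = (3, -16/5, 8/5)
  u_3 = (72/109, 54/109, -27/109)

Apply the Gram-Schmidt recurrence
  u_1 = v_1
  u_i = v_i − Σ_{j<i} ((v_i · u_j) / (u_j · u_j)) · u_j.

Step by step this gives:
  u_1 = (0, -1, -2)
  u_2 = (3, -16/5, 8/5)
  u_3 = (72/109, 54/109, -27/109)

Orthogonality check:
  u_2 · u_1 = 0 (should be 0)
  u_3 · u_1 = 0 (should be 0)
  u_3 · u_2 = 0 (should be 0)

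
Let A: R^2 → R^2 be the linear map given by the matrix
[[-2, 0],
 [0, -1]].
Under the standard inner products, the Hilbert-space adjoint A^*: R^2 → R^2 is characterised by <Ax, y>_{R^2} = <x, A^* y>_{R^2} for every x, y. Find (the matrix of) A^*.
A^* = A^T =
[[-2, 0],
 [0, -1]]

For real matrices with standard dot products, the defining identity <Ax, y> = <x, A^* y> gives (Ax)^T y = x^T (A^*) y, i.e. x^T A^T y = x^T (A^*) y. Since this holds for all x, y, we must have A^* = A^T. Therefore
A^* =
[[-2, 0],
 [0, -1]].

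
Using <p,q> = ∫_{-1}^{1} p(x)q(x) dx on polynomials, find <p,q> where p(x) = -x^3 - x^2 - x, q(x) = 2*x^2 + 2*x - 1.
<p,q> = -34/15

Expand the product: p(x)·q(x) = -2*x^5 - 4*x^4 - 3*x^3 - x^2 + x.
∫_{-1}^{1} of each monomial x^k gives [2/(k+1) if k even, 0 if k odd]. Integrating term-by-term (or equivalently evaluating the antiderivative F(x) = -x^6/3 - 4*x^5/5 - 3*x^4/4 - x^3/3 + x^2/2 at the endpoints):
  F(1) − F(−1) = -103/60 − (11/20) = -34/15.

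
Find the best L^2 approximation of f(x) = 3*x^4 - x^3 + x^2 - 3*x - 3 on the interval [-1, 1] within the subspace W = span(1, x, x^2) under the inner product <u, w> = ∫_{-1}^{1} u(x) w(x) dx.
g(x) = 25*x^2/7 - 18*x/5 - 114/35

The best approximation g ∈ W is the orthogonal projection of f onto W. Writing g = a_0 + a_1 x + a_2 x^2, the coefficients solve the normal equations G · a = b where
  G_{ij} = <φ_i, φ_j> and b_i = <f, φ_i>, with φ_0 = 1, φ_1 = x, φ_2 = x^2.
G =
  [2, 0, 2/3]
  [0, 2/3, 0]
  [2/3, 0, 2/5],
b = (-62/15, -12/5, -26/35).
Solving gives a_0 = -114/35, a_1 = -18/5, a_2 = 25/7, so
  g(x) = 25*x^2/7 - 18*x/5 - 114/35.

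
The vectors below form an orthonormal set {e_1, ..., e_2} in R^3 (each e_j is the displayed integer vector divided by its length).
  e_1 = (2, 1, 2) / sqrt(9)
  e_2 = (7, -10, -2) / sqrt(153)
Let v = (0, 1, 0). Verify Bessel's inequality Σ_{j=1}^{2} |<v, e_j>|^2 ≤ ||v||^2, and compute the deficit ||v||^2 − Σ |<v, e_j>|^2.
Σ |<v, e_j>|^2 = 13/17; ||v||^2 = 1; deficit = 4/17

Write each e_j = u_j / sqrt(<u_j, u_j>) where u_j is the displayed integer vector. Then <v, e_j> = <v, u_j> / sqrt(<u_j, u_j>), so |<v, e_j>|^2 = <v, u_j>^2 / <u_j, u_j>.
Coefficients: <v, e_1> = 1/sqrt(9), <v, e_2> = -10/sqrt(153).
Square and sum: Σ |<v, e_j>|^2 = 13/17.
Compute ||v||^2 = v·v = 1.
Deficit = 1 − 13/17 = 4/17 ≥ 0, confirming Bessel's inequality. (The deficit equals ||v − Σ <v,e_j> e_j||^2, the squared distance from v to span{e_j}.)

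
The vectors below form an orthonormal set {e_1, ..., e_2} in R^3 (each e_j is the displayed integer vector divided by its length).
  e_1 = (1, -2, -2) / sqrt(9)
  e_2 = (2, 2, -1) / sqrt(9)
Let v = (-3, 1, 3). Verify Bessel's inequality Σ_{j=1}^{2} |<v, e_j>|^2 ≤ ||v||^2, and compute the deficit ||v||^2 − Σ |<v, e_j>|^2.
Σ |<v, e_j>|^2 = 170/9; ||v||^2 = 19; deficit = 1/9

Write each e_j = u_j / sqrt(<u_j, u_j>) where u_j is the displayed integer vector. Then <v, e_j> = <v, u_j> / sqrt(<u_j, u_j>), so |<v, e_j>|^2 = <v, u_j>^2 / <u_j, u_j>.
Coefficients: <v, e_1> = -11/sqrt(9), <v, e_2> = -7/sqrt(9).
Square and sum: Σ |<v, e_j>|^2 = 170/9.
Compute ||v||^2 = v·v = 19.
Deficit = 19 − 170/9 = 1/9 ≥ 0, confirming Bessel's inequality. (The deficit equals ||v − Σ <v,e_j> e_j||^2, the squared distance from v to span{e_j}.)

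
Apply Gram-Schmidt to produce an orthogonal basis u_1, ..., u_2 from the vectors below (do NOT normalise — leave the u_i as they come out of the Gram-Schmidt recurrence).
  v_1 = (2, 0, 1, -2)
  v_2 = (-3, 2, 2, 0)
Orthogonal basis:
  u_1 = (2, 0, 1, -2)
  u_2 = (-19/9, 2, 22/9, -8/9)

Apply the Gram-Schmidt recurrence
  u_1 = v_1
  u_i = v_i − Σ_{j<i} ((v_i · u_j) / (u_j · u_j)) · u_j.

Step by step this gives:
  u_1 = (2, 0, 1, -2)
  u_2 = (-19/9, 2, 22/9, -8/9)

Orthogonality check:
  u_2 · u_1 = 0 (should be 0)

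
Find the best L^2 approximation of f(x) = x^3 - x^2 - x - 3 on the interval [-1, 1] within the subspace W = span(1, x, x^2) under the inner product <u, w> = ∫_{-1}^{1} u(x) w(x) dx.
g(x) = -x^2 - 2*x/5 - 3

The best approximation g ∈ W is the orthogonal projection of f onto W. Writing g = a_0 + a_1 x + a_2 x^2, the coefficients solve the normal equations G · a = b where
  G_{ij} = <φ_i, φ_j> and b_i = <f, φ_i>, with φ_0 = 1, φ_1 = x, φ_2 = x^2.
G =
  [2, 0, 2/3]
  [0, 2/3, 0]
  [2/3, 0, 2/5],
b = (-20/3, -4/15, -12/5).
Solving gives a_0 = -3, a_1 = -2/5, a_2 = -1, so
  g(x) = -x^2 - 2*x/5 - 3.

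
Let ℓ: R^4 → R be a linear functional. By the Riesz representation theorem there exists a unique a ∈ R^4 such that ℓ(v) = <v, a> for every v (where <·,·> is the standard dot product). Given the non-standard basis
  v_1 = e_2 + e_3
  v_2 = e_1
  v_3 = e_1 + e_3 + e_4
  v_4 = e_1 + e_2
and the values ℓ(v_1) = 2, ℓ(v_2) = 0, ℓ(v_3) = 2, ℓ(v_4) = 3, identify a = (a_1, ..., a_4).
a = (0, 3, -1, 3)

Write a = (a_1, ..., a_4) in the standard basis. For each basis vector v_i, ℓ(v_i) = <v_i, a> is a linear equation in the a_j's. Collect the n equations into a matrix system V a = ℓ, where row i of V is v_i (expressed in the standard basis). Since V is invertible (lower-triangular with 1s on the diagonal, up to permutation), solve by back-substitution:
  V =
[[0, 1, 1, 0],
 [1, 0, 0, 0],
 [1, 0, 1, 1],
 [1, 1, 0, 0]]
  V a = (2, 0, 2, 3)
Solving gives a = (0, 3, -1, 3).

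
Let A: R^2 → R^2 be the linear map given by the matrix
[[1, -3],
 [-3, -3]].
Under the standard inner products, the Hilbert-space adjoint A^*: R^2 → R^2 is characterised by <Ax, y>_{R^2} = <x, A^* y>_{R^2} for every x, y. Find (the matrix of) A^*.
A^* = A^T =
[[1, -3],
 [-3, -3]]

For real matrices with standard dot products, the defining identity <Ax, y> = <x, A^* y> gives (Ax)^T y = x^T (A^*) y, i.e. x^T A^T y = x^T (A^*) y. Since this holds for all x, y, we must have A^* = A^T. Therefore
A^* =
[[1, -3],
 [-3, -3]].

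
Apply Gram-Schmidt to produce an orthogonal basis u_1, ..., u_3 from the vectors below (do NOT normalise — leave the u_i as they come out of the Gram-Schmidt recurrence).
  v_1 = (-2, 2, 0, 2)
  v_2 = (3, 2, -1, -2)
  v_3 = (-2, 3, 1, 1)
Orthogonal basis:
  u_1 = (-2, 2, 0, 2)
  u_2 = (2, 3, -1, -1)
  u_3 = (-2/5, 2/5, 6/5, -4/5)

Apply the Gram-Schmidt recurrence
  u_1 = v_1
  u_i = v_i − Σ_{j<i} ((v_i · u_j) / (u_j · u_j)) · u_j.

Step by step this gives:
  u_1 = (-2, 2, 0, 2)
  u_2 = (2, 3, -1, -1)
  u_3 = (-2/5, 2/5, 6/5, -4/5)

Orthogonality check:
  u_2 · u_1 = 0 (should be 0)
  u_3 · u_1 = 0 (should be 0)
  u_3 · u_2 = 0 (should be 0)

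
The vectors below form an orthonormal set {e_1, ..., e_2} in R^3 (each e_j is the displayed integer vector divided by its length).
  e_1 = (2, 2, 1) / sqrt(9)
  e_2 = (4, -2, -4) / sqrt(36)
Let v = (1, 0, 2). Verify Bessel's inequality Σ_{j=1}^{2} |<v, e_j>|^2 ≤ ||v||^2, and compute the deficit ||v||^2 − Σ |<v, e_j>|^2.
Σ |<v, e_j>|^2 = 20/9; ||v||^2 = 5; deficit = 25/9

Write each e_j = u_j / sqrt(<u_j, u_j>) where u_j is the displayed integer vector. Then <v, e_j> = <v, u_j> / sqrt(<u_j, u_j>), so |<v, e_j>|^2 = <v, u_j>^2 / <u_j, u_j>.
Coefficients: <v, e_1> = 4/sqrt(9), <v, e_2> = -4/sqrt(36).
Square and sum: Σ |<v, e_j>|^2 = 20/9.
Compute ||v||^2 = v·v = 5.
Deficit = 5 − 20/9 = 25/9 ≥ 0, confirming Bessel's inequality. (The deficit equals ||v − Σ <v,e_j> e_j||^2, the squared distance from v to span{e_j}.)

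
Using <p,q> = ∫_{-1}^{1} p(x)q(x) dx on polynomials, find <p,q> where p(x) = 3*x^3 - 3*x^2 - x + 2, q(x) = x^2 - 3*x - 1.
<p,q> = -52/15

Expand the product: p(x)·q(x) = 3*x^5 - 12*x^4 + 5*x^3 + 8*x^2 - 5*x - 2.
∫_{-1}^{1} of each monomial x^k gives [2/(k+1) if k even, 0 if k odd]. Integrating term-by-term (or equivalently evaluating the antiderivative F(x) = x^6/2 - 12*x^5/5 + 5*x^4/4 + 8*x^3/3 - 5*x^2/2 - 2*x at the endpoints):
  F(1) − F(−1) = -149/60 − (59/60) = -52/15.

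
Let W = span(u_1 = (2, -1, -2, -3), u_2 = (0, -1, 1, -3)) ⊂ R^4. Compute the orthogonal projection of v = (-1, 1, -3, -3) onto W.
proj_W(v) = (92/67, -43/67, -95/67, -129/67)

Set up U = [u_1 | ... | u_2] ∈ R^(4×2). The projector onto W = col(U) is P = U (U^T U)^(-1) U^T.
Compute U^T U =
  [18, 8]
  [8, 11],
and U^T v = (12, 5).
Solve U^T U · c = U^T v for the coefficients: c = (46/67, -3/67). The projection is proj_W(v) = U c.
Check: (v - proj_W(v)) · u_1 = 0  (should be 0).
Check: (v - proj_W(v)) · u_2 = 0  (should be 0).
Result: proj_W(v) = (92/67, -43/67, -95/67, -129/67).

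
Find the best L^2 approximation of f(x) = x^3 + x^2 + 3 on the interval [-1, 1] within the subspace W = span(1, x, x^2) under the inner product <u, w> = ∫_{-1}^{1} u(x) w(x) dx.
g(x) = x^2 + 3*x/5 + 3

The best approximation g ∈ W is the orthogonal projection of f onto W. Writing g = a_0 + a_1 x + a_2 x^2, the coefficients solve the normal equations G · a = b where
  G_{ij} = <φ_i, φ_j> and b_i = <f, φ_i>, with φ_0 = 1, φ_1 = x, φ_2 = x^2.
G =
  [2, 0, 2/3]
  [0, 2/3, 0]
  [2/3, 0, 2/5],
b = (20/3, 2/5, 12/5).
Solving gives a_0 = 3, a_1 = 3/5, a_2 = 1, so
  g(x) = x^2 + 3*x/5 + 3.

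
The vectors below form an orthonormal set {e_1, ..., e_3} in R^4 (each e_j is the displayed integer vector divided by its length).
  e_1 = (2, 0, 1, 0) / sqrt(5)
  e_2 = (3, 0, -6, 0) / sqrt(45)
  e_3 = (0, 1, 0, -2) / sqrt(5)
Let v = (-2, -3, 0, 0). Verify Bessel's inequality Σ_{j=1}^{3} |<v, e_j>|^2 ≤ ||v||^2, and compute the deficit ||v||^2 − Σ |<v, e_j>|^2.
Σ |<v, e_j>|^2 = 29/5; ||v||^2 = 13; deficit = 36/5

Write each e_j = u_j / sqrt(<u_j, u_j>) where u_j is the displayed integer vector. Then <v, e_j> = <v, u_j> / sqrt(<u_j, u_j>), so |<v, e_j>|^2 = <v, u_j>^2 / <u_j, u_j>.
Coefficients: <v, e_1> = -4/sqrt(5), <v, e_2> = -6/sqrt(45), <v, e_3> = -3/sqrt(5).
Square and sum: Σ |<v, e_j>|^2 = 29/5.
Compute ||v||^2 = v·v = 13.
Deficit = 13 − 29/5 = 36/5 ≥ 0, confirming Bessel's inequality. (The deficit equals ||v − Σ <v,e_j> e_j||^2, the squared distance from v to span{e_j}.)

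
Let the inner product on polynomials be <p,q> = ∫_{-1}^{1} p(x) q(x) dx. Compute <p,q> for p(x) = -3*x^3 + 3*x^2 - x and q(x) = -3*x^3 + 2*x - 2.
<p,q> = -416/105

Expand the product: p(x)·q(x) = 9*x^6 - 9*x^5 - 3*x^4 + 12*x^3 - 8*x^2 + 2*x.
∫_{-1}^{1} of each monomial x^k gives [2/(k+1) if k even, 0 if k odd]. Integrating term-by-term (or equivalently evaluating the antiderivative F(x) = 9*x^7/7 - 3*x^6/2 - 3*x^5/5 + 3*x^4 - 8*x^3/3 + x^2 at the endpoints):
  F(1) − F(−1) = 109/210 − (941/210) = -416/105.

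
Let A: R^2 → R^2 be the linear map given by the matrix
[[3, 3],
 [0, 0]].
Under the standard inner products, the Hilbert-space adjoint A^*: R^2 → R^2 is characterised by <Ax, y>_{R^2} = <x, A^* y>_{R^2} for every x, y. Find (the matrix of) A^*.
A^* = A^T =
[[3, 0],
 [3, 0]]

For real matrices with standard dot products, the defining identity <Ax, y> = <x, A^* y> gives (Ax)^T y = x^T (A^*) y, i.e. x^T A^T y = x^T (A^*) y. Since this holds for all x, y, we must have A^* = A^T. Therefore
A^* =
[[3, 0],
 [3, 0]].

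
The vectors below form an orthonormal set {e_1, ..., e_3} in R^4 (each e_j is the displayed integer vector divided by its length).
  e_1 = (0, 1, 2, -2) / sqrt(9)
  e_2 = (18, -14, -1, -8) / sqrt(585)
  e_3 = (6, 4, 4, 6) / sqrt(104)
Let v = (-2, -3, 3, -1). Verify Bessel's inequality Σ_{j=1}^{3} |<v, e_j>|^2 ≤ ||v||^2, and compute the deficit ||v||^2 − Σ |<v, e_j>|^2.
Σ |<v, e_j>|^2 = 61/10; ||v||^2 = 23; deficit = 169/10

Write each e_j = u_j / sqrt(<u_j, u_j>) where u_j is the displayed integer vector. Then <v, e_j> = <v, u_j> / sqrt(<u_j, u_j>), so |<v, e_j>|^2 = <v, u_j>^2 / <u_j, u_j>.
Coefficients: <v, e_1> = 5/sqrt(9), <v, e_2> = 11/sqrt(585), <v, e_3> = -18/sqrt(104).
Square and sum: Σ |<v, e_j>|^2 = 61/10.
Compute ||v||^2 = v·v = 23.
Deficit = 23 − 61/10 = 169/10 ≥ 0, confirming Bessel's inequality. (The deficit equals ||v − Σ <v,e_j> e_j||^2, the squared distance from v to span{e_j}.)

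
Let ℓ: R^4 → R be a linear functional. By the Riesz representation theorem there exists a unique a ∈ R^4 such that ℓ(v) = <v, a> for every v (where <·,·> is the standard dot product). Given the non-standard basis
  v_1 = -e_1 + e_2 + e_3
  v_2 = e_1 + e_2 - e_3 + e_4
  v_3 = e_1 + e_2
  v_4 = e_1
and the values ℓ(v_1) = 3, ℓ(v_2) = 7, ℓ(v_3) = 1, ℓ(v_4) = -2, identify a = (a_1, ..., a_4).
a = (-2, 3, -2, 4)

Write a = (a_1, ..., a_4) in the standard basis. For each basis vector v_i, ℓ(v_i) = <v_i, a> is a linear equation in the a_j's. Collect the n equations into a matrix system V a = ℓ, where row i of V is v_i (expressed in the standard basis). Since V is invertible (lower-triangular with 1s on the diagonal, up to permutation), solve by back-substitution:
  V =
[[-1, 1, 1, 0],
 [1, 1, -1, 1],
 [1, 1, 0, 0],
 [1, 0, 0, 0]]
  V a = (3, 7, 1, -2)
Solving gives a = (-2, 3, -2, 4).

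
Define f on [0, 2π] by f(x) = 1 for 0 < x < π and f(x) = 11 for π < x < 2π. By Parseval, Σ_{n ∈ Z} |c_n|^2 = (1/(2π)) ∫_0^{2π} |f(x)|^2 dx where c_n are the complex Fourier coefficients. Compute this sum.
Σ |c_n|^2 = 61

Parseval equates the L^2 energy of f (normalised by 1/(2π)) with the ℓ^2 sum of its Fourier coefficients: (1/(2π)) ∫_0^{2π} |f|^2 = Σ |c_n|^2.
Compute the left side: (1/(2π)) [∫_0^π 1^2 dx + ∫_π^{2π} 11^2 dx] = (1/(2π)) · (1π + 121π) = (1 + 121)/2 = 61.
So Σ_{n ∈ Z} |c_n|^2 = 61.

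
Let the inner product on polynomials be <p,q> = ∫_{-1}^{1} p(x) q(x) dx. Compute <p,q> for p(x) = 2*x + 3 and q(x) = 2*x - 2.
<p,q> = -28/3

Expand the product: p(x)·q(x) = 4*x^2 + 2*x - 6.
∫_{-1}^{1} of each monomial x^k gives [2/(k+1) if k even, 0 if k odd]. Integrating term-by-term (or equivalently evaluating the antiderivative F(x) = 4*x^3/3 + x^2 - 6*x at the endpoints):
  F(1) − F(−1) = -11/3 − (17/3) = -28/3.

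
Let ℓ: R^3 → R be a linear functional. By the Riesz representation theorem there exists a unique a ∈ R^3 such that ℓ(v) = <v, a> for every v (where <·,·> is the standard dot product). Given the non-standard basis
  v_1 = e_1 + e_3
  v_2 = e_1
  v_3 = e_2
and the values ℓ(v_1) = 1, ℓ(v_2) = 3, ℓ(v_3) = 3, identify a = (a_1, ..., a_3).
a = (3, 3, -2)

Write a = (a_1, ..., a_3) in the standard basis. For each basis vector v_i, ℓ(v_i) = <v_i, a> is a linear equation in the a_j's. Collect the n equations into a matrix system V a = ℓ, where row i of V is v_i (expressed in the standard basis). Since V is invertible (lower-triangular with 1s on the diagonal, up to permutation), solve by back-substitution:
  V =
[[1, 0, 1],
 [1, 0, 0],
 [0, 1, 0]]
  V a = (1, 3, 3)
Solving gives a = (3, 3, -2).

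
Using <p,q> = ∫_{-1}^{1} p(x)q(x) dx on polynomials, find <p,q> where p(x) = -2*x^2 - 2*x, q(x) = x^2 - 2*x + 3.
<p,q> = -32/15

Expand the product: p(x)·q(x) = -2*x^4 + 2*x^3 - 2*x^2 - 6*x.
∫_{-1}^{1} of each monomial x^k gives [2/(k+1) if k even, 0 if k odd]. Integrating term-by-term (or equivalently evaluating the antiderivative F(x) = -2*x^5/5 + x^4/2 - 2*x^3/3 - 3*x^2 at the endpoints):
  F(1) − F(−1) = -107/30 − (-43/30) = -32/15.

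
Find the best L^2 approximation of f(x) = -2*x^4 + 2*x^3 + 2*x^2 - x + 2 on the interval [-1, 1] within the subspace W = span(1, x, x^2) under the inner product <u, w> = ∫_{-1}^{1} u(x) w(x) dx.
g(x) = 2*x^2/7 + x/5 + 76/35

The best approximation g ∈ W is the orthogonal projection of f onto W. Writing g = a_0 + a_1 x + a_2 x^2, the coefficients solve the normal equations G · a = b where
  G_{ij} = <φ_i, φ_j> and b_i = <f, φ_i>, with φ_0 = 1, φ_1 = x, φ_2 = x^2.
G =
  [2, 0, 2/3]
  [0, 2/3, 0]
  [2/3, 0, 2/5],
b = (68/15, 2/15, 164/105).
Solving gives a_0 = 76/35, a_1 = 1/5, a_2 = 2/7, so
  g(x) = 2*x^2/7 + x/5 + 76/35.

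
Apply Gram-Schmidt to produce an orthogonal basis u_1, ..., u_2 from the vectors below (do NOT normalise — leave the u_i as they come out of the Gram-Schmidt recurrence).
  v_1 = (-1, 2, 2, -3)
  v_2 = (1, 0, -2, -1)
Orthogonal basis:
  u_1 = (-1, 2, 2, -3)
  u_2 = (8/9, 2/9, -16/9, -4/3)

Apply the Gram-Schmidt recurrence
  u_1 = v_1
  u_i = v_i − Σ_{j<i} ((v_i · u_j) / (u_j · u_j)) · u_j.

Step by step this gives:
  u_1 = (-1, 2, 2, -3)
  u_2 = (8/9, 2/9, -16/9, -4/3)

Orthogonality check:
  u_2 · u_1 = 0 (should be 0)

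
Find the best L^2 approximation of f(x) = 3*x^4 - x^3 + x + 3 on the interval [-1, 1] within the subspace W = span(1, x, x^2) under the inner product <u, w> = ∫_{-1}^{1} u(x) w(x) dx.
g(x) = 18*x^2/7 + 2*x/5 + 96/35

The best approximation g ∈ W is the orthogonal projection of f onto W. Writing g = a_0 + a_1 x + a_2 x^2, the coefficients solve the normal equations G · a = b where
  G_{ij} = <φ_i, φ_j> and b_i = <f, φ_i>, with φ_0 = 1, φ_1 = x, φ_2 = x^2.
G =
  [2, 0, 2/3]
  [0, 2/3, 0]
  [2/3, 0, 2/5],
b = (36/5, 4/15, 20/7).
Solving gives a_0 = 96/35, a_1 = 2/5, a_2 = 18/7, so
  g(x) = 18*x^2/7 + 2*x/5 + 96/35.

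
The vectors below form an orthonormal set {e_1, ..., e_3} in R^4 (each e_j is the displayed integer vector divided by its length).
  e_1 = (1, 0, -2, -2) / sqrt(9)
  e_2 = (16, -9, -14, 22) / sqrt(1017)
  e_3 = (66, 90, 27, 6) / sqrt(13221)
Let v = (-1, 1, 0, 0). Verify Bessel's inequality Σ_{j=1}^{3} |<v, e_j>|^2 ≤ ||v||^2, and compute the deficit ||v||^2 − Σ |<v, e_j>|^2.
Σ |<v, e_j>|^2 = 10/13; ||v||^2 = 2; deficit = 16/13

Write each e_j = u_j / sqrt(<u_j, u_j>) where u_j is the displayed integer vector. Then <v, e_j> = <v, u_j> / sqrt(<u_j, u_j>), so |<v, e_j>|^2 = <v, u_j>^2 / <u_j, u_j>.
Coefficients: <v, e_1> = -1/sqrt(9), <v, e_2> = -25/sqrt(1017), <v, e_3> = 24/sqrt(13221).
Square and sum: Σ |<v, e_j>|^2 = 10/13.
Compute ||v||^2 = v·v = 2.
Deficit = 2 − 10/13 = 16/13 ≥ 0, confirming Bessel's inequality. (The deficit equals ||v − Σ <v,e_j> e_j||^2, the squared distance from v to span{e_j}.)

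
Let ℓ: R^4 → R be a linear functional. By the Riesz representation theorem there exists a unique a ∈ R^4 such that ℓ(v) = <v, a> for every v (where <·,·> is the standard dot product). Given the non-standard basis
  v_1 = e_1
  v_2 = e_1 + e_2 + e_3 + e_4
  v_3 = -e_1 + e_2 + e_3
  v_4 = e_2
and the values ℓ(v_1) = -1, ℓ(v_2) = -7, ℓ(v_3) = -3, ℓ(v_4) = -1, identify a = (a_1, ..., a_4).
a = (-1, -1, -3, -2)

Write a = (a_1, ..., a_4) in the standard basis. For each basis vector v_i, ℓ(v_i) = <v_i, a> is a linear equation in the a_j's. Collect the n equations into a matrix system V a = ℓ, where row i of V is v_i (expressed in the standard basis). Since V is invertible (lower-triangular with 1s on the diagonal, up to permutation), solve by back-substitution:
  V =
[[1, 0, 0, 0],
 [1, 1, 1, 1],
 [-1, 1, 1, 0],
 [0, 1, 0, 0]]
  V a = (-1, -7, -3, -1)
Solving gives a = (-1, -1, -3, -2).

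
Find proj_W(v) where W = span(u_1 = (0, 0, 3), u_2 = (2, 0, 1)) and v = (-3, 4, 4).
proj_W(v) = (-3, 0, 4)

Set up U = [u_1 | ... | u_2] ∈ R^(3×2). The projector onto W = col(U) is P = U (U^T U)^(-1) U^T.
Compute U^T U =
  [9, 3]
  [3, 5],
and U^T v = (12, -2).
Solve U^T U · c = U^T v for the coefficients: c = (11/6, -3/2). The projection is proj_W(v) = U c.
Check: (v - proj_W(v)) · u_1 = 0  (should be 0).
Check: (v - proj_W(v)) · u_2 = 0  (should be 0).
Result: proj_W(v) = (-3, 0, 4).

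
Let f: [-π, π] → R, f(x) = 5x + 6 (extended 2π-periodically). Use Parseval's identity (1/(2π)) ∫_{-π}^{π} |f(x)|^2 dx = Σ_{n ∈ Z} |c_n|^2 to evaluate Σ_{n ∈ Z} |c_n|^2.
Σ |c_n|^2 = 25π^2/3 + 36

Expand and integrate term by term over [-π, π]:
  ∫ (5x)^2 dx = 25·(2π^3/3); ∫ 2·5·(6)·x dx = 0 (odd integrand); ∫ 6^2 dx = 36·2π.
So (1/(2π)) ∫_{-π}^{π} (5x + 6)^2 dx = 25π^2/3 + 36 = 25π^2/3 + 36.
Parseval ⇒ Σ |c_n|^2 = 25π^2/3 + 36.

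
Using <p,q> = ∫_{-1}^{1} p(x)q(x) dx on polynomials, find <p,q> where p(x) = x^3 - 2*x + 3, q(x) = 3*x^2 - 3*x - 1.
<p,q> = 14/5

Expand the product: p(x)·q(x) = 3*x^5 - 3*x^4 - 7*x^3 + 15*x^2 - 7*x - 3.
∫_{-1}^{1} of each monomial x^k gives [2/(k+1) if k even, 0 if k odd]. Integrating term-by-term (or equivalently evaluating the antiderivative F(x) = x^6/2 - 3*x^5/5 - 7*x^4/4 + 5*x^3 - 7*x^2/2 - 3*x at the endpoints):
  F(1) − F(−1) = -67/20 − (-123/20) = 14/5.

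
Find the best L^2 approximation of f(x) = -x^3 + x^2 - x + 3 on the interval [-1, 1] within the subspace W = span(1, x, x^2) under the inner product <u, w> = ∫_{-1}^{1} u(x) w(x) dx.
g(x) = x^2 - 8*x/5 + 3

The best approximation g ∈ W is the orthogonal projection of f onto W. Writing g = a_0 + a_1 x + a_2 x^2, the coefficients solve the normal equations G · a = b where
  G_{ij} = <φ_i, φ_j> and b_i = <f, φ_i>, with φ_0 = 1, φ_1 = x, φ_2 = x^2.
G =
  [2, 0, 2/3]
  [0, 2/3, 0]
  [2/3, 0, 2/5],
b = (20/3, -16/15, 12/5).
Solving gives a_0 = 3, a_1 = -8/5, a_2 = 1, so
  g(x) = x^2 - 8*x/5 + 3.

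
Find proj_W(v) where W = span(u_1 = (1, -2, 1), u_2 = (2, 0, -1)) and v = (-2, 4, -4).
proj_W(v) = (-42/29, 140/29, -84/29)

Set up U = [u_1 | ... | u_2] ∈ R^(3×2). The projector onto W = col(U) is P = U (U^T U)^(-1) U^T.
Compute U^T U =
  [6, 1]
  [1, 5],
and U^T v = (-14, 0).
Solve U^T U · c = U^T v for the coefficients: c = (-70/29, 14/29). The projection is proj_W(v) = U c.
Check: (v - proj_W(v)) · u_1 = 0  (should be 0).
Check: (v - proj_W(v)) · u_2 = 0  (should be 0).
Result: proj_W(v) = (-42/29, 140/29, -84/29).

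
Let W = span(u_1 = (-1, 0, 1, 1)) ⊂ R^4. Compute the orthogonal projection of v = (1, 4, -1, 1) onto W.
proj_W(v) = (1/3, 0, -1/3, -1/3)

Set up U = [u_1 | ... | u_1] ∈ R^(4×1). The projector onto W = col(U) is P = U (U^T U)^(-1) U^T.
Compute U^T U =
  [3],
and U^T v = (-1).
Solve U^T U · c = U^T v for the coefficients: c = (-1/3). The projection is proj_W(v) = U c.
Check: (v - proj_W(v)) · u_1 = 0  (should be 0).
Result: proj_W(v) = (1/3, 0, -1/3, -1/3).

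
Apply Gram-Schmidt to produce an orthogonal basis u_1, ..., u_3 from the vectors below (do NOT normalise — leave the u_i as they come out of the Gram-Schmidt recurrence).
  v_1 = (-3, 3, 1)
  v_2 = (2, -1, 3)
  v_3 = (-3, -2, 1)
Orthogonal basis:
  u_1 = (-3, 3, 1)
  u_2 = (20/19, -1/19, 63/19)
  u_3 = (-55/23, -121/46, 33/46)

Apply the Gram-Schmidt recurrence
  u_1 = v_1
  u_i = v_i − Σ_{j<i} ((v_i · u_j) / (u_j · u_j)) · u_j.

Step by step this gives:
  u_1 = (-3, 3, 1)
  u_2 = (20/19, -1/19, 63/19)
  u_3 = (-55/23, -121/46, 33/46)

Orthogonality check:
  u_2 · u_1 = 0 (should be 0)
  u_3 · u_1 = 0 (should be 0)
  u_3 · u_2 = 0 (should be 0)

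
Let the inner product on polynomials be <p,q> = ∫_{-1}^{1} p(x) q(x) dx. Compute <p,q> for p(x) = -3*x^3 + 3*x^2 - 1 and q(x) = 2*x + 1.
<p,q> = -12/5

Expand the product: p(x)·q(x) = -6*x^4 + 3*x^3 + 3*x^2 - 2*x - 1.
∫_{-1}^{1} of each monomial x^k gives [2/(k+1) if k even, 0 if k odd]. Integrating term-by-term (or equivalently evaluating the antiderivative F(x) = -6*x^5/5 + 3*x^4/4 + x^3 - x^2 - x at the endpoints):
  F(1) − F(−1) = -29/20 − (19/20) = -12/5.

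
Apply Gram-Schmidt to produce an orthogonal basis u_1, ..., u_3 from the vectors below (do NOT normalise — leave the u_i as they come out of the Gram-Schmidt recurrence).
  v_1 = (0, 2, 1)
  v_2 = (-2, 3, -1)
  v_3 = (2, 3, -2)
Orthogonal basis:
  u_1 = (0, 2, 1)
  u_2 = (-2, 1, -2)
  u_3 = (8/3, 16/15, -32/15)

Apply the Gram-Schmidt recurrence
  u_1 = v_1
  u_i = v_i − Σ_{j<i} ((v_i · u_j) / (u_j · u_j)) · u_j.

Step by step this gives:
  u_1 = (0, 2, 1)
  u_2 = (-2, 1, -2)
  u_3 = (8/3, 16/15, -32/15)

Orthogonality check:
  u_2 · u_1 = 0 (should be 0)
  u_3 · u_1 = 0 (should be 0)
  u_3 · u_2 = 0 (should be 0)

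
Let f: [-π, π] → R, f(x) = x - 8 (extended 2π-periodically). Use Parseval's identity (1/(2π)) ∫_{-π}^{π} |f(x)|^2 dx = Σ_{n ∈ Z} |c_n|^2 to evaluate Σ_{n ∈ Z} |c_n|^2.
Σ |c_n|^2 = π^2/3 + 64

Expand and integrate term by term over [-π, π]:
  ∫ (x)^2 dx = 1·(2π^3/3); ∫ 2·1·(-8)·x dx = 0 (odd integrand); ∫ (-8)^2 dx = 64·2π.
So (1/(2π)) ∫_{-π}^{π} (x - 8)^2 dx = 1π^2/3 + 64 = π^2/3 + 64.
Parseval ⇒ Σ |c_n|^2 = π^2/3 + 64.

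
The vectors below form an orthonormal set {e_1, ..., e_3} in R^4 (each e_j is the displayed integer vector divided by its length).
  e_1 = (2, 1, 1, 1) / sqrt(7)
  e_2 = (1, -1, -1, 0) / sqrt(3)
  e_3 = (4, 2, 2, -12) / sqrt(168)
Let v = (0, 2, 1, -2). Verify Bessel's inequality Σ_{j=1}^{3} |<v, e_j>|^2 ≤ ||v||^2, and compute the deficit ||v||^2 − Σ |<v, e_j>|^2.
Σ |<v, e_j>|^2 = 17/2; ||v||^2 = 9; deficit = 1/2

Write each e_j = u_j / sqrt(<u_j, u_j>) where u_j is the displayed integer vector. Then <v, e_j> = <v, u_j> / sqrt(<u_j, u_j>), so |<v, e_j>|^2 = <v, u_j>^2 / <u_j, u_j>.
Coefficients: <v, e_1> = 1/sqrt(7), <v, e_2> = -3/sqrt(3), <v, e_3> = 30/sqrt(168).
Square and sum: Σ |<v, e_j>|^2 = 17/2.
Compute ||v||^2 = v·v = 9.
Deficit = 9 − 17/2 = 1/2 ≥ 0, confirming Bessel's inequality. (The deficit equals ||v − Σ <v,e_j> e_j||^2, the squared distance from v to span{e_j}.)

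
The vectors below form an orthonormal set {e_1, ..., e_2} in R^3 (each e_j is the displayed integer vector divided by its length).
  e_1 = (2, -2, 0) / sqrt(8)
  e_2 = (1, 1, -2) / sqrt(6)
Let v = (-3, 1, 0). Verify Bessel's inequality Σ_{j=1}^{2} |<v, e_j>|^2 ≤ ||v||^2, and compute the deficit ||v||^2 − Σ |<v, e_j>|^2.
Σ |<v, e_j>|^2 = 26/3; ||v||^2 = 10; deficit = 4/3

Write each e_j = u_j / sqrt(<u_j, u_j>) where u_j is the displayed integer vector. Then <v, e_j> = <v, u_j> / sqrt(<u_j, u_j>), so |<v, e_j>|^2 = <v, u_j>^2 / <u_j, u_j>.
Coefficients: <v, e_1> = -8/sqrt(8), <v, e_2> = -2/sqrt(6).
Square and sum: Σ |<v, e_j>|^2 = 26/3.
Compute ||v||^2 = v·v = 10.
Deficit = 10 − 26/3 = 4/3 ≥ 0, confirming Bessel's inequality. (The deficit equals ||v − Σ <v,e_j> e_j||^2, the squared distance from v to span{e_j}.)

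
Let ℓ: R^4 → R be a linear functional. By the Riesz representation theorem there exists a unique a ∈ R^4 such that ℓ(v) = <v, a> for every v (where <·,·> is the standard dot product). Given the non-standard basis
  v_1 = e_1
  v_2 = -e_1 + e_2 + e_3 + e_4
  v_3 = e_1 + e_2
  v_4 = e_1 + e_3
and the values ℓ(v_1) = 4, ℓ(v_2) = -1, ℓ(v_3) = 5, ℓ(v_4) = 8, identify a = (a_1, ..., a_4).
a = (4, 1, 4, -2)

Write a = (a_1, ..., a_4) in the standard basis. For each basis vector v_i, ℓ(v_i) = <v_i, a> is a linear equation in the a_j's. Collect the n equations into a matrix system V a = ℓ, where row i of V is v_i (expressed in the standard basis). Since V is invertible (lower-triangular with 1s on the diagonal, up to permutation), solve by back-substitution:
  V =
[[1, 0, 0, 0],
 [-1, 1, 1, 1],
 [1, 1, 0, 0],
 [1, 0, 1, 0]]
  V a = (4, -1, 5, 8)
Solving gives a = (4, 1, 4, -2).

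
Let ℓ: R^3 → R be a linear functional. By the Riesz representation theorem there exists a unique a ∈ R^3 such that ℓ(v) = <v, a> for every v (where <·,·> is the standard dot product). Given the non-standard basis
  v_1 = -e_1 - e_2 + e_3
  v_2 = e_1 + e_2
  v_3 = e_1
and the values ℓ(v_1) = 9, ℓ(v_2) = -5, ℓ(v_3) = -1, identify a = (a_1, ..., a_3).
a = (-1, -4, 4)

Write a = (a_1, ..., a_3) in the standard basis. For each basis vector v_i, ℓ(v_i) = <v_i, a> is a linear equation in the a_j's. Collect the n equations into a matrix system V a = ℓ, where row i of V is v_i (expressed in the standard basis). Since V is invertible (lower-triangular with 1s on the diagonal, up to permutation), solve by back-substitution:
  V =
[[-1, -1, 1],
 [1, 1, 0],
 [1, 0, 0]]
  V a = (9, -5, -1)
Solving gives a = (-1, -4, 4).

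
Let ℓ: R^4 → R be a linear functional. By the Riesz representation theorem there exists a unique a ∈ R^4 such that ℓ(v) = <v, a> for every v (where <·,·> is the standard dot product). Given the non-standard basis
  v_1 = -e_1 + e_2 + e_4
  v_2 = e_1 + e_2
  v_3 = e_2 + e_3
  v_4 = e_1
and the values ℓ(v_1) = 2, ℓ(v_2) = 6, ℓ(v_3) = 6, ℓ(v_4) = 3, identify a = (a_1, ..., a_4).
a = (3, 3, 3, 2)

Write a = (a_1, ..., a_4) in the standard basis. For each basis vector v_i, ℓ(v_i) = <v_i, a> is a linear equation in the a_j's. Collect the n equations into a matrix system V a = ℓ, where row i of V is v_i (expressed in the standard basis). Since V is invertible (lower-triangular with 1s on the diagonal, up to permutation), solve by back-substitution:
  V =
[[-1, 1, 0, 1],
 [1, 1, 0, 0],
 [0, 1, 1, 0],
 [1, 0, 0, 0]]
  V a = (2, 6, 6, 3)
Solving gives a = (3, 3, 3, 2).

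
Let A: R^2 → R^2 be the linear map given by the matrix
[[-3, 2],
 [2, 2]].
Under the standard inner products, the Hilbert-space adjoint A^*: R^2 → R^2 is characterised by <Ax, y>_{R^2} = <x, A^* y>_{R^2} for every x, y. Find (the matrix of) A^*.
A^* = A^T =
[[-3, 2],
 [2, 2]]

For real matrices with standard dot products, the defining identity <Ax, y> = <x, A^* y> gives (Ax)^T y = x^T (A^*) y, i.e. x^T A^T y = x^T (A^*) y. Since this holds for all x, y, we must have A^* = A^T. Therefore
A^* =
[[-3, 2],
 [2, 2]].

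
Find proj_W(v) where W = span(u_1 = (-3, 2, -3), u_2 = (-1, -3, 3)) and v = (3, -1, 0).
proj_W(v) = (759/274, -11/137, 231/274)

Set up U = [u_1 | ... | u_2] ∈ R^(3×2). The projector onto W = col(U) is P = U (U^T U)^(-1) U^T.
Compute U^T U =
  [22, -12]
  [-12, 19],
and U^T v = (-11, 0).
Solve U^T U · c = U^T v for the coefficients: c = (-209/274, -66/137). The projection is proj_W(v) = U c.
Check: (v - proj_W(v)) · u_1 = 0  (should be 0).
Check: (v - proj_W(v)) · u_2 = 0  (should be 0).
Result: proj_W(v) = (759/274, -11/137, 231/274).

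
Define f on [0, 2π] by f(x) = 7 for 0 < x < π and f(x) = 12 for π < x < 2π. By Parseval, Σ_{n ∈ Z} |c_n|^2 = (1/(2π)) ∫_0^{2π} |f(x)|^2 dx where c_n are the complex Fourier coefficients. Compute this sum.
Σ |c_n|^2 = 193/2

Parseval equates the L^2 energy of f (normalised by 1/(2π)) with the ℓ^2 sum of its Fourier coefficients: (1/(2π)) ∫_0^{2π} |f|^2 = Σ |c_n|^2.
Compute the left side: (1/(2π)) [∫_0^π 7^2 dx + ∫_π^{2π} 12^2 dx] = (1/(2π)) · (49π + 144π) = (49 + 144)/2 = 193/2.
So Σ_{n ∈ Z} |c_n|^2 = 193/2.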